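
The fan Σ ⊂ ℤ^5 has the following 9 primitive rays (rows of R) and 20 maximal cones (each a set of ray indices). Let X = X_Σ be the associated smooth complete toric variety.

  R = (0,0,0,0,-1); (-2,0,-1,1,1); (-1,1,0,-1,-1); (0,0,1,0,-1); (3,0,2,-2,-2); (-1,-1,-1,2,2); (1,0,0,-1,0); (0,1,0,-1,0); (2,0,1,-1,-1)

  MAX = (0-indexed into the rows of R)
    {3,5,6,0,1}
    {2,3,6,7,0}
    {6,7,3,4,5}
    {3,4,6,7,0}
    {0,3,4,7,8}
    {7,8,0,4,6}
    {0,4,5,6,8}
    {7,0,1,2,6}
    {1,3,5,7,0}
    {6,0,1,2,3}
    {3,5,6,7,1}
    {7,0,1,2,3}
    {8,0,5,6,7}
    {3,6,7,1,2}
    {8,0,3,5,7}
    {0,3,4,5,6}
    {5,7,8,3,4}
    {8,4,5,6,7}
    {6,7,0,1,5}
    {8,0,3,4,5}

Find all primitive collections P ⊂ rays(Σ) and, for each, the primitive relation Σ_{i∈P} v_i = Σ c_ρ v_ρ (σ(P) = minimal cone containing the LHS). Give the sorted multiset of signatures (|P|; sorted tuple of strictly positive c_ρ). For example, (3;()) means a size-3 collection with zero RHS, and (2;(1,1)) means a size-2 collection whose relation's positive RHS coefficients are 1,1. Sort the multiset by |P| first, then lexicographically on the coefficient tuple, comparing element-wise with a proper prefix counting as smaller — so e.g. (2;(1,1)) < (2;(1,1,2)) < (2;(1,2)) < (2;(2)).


9 minimal non-faces of Δ(Σ) (on 9 rays):

  P = {1,8}:  v_{1} + v_{8} = 0 — sig = (2;())
  P = {2,5}:  v_{2} + v_{5} = v_{1} — sig = (2;(1))
  P = {1,4}:  v_{1} + v_{4} = v_{3} + v_{6} — sig = (2;(1,1))
  P = {2,8}:  v_{2} + v_{8} = v_{0} + v_{3} + v_{6} + v_{7} — sig = (2;(1,1,1,1))
  P = {2,4}:  v_{2} + v_{4} = v_{0} + 2·v_{3} + 2·v_{6} + v_{7} — sig = (2;(1,1,2,2))
  P = {3,6,8}:  v_{3} + v_{6} + v_{8} = v_{4} — sig = (3;(1))
  P = {0,4,5,7}:  v_{0} + v_{4} + v_{5} + v_{7} = v_{8} — sig = (4;(1))
  P = {0,3,5,6,7}:  v_{0} + v_{3} + v_{5} + v_{6} + v_{7} = 0 — sig = (5;())
  P = {0,1,3,6,7}:  v_{0} + v_{1} + v_{3} + v_{6} + v_{7} = v_{2} — sig = (5;(1))

Hence PRS(X_Σ) =
    (2;())
    (2;(1))
    (2;(1,1))
    (2;(1,1,1,1))
    (2;(1,1,2,2))
    (3;(1))
    (4;(1))
    (5;())
    (5;(1))


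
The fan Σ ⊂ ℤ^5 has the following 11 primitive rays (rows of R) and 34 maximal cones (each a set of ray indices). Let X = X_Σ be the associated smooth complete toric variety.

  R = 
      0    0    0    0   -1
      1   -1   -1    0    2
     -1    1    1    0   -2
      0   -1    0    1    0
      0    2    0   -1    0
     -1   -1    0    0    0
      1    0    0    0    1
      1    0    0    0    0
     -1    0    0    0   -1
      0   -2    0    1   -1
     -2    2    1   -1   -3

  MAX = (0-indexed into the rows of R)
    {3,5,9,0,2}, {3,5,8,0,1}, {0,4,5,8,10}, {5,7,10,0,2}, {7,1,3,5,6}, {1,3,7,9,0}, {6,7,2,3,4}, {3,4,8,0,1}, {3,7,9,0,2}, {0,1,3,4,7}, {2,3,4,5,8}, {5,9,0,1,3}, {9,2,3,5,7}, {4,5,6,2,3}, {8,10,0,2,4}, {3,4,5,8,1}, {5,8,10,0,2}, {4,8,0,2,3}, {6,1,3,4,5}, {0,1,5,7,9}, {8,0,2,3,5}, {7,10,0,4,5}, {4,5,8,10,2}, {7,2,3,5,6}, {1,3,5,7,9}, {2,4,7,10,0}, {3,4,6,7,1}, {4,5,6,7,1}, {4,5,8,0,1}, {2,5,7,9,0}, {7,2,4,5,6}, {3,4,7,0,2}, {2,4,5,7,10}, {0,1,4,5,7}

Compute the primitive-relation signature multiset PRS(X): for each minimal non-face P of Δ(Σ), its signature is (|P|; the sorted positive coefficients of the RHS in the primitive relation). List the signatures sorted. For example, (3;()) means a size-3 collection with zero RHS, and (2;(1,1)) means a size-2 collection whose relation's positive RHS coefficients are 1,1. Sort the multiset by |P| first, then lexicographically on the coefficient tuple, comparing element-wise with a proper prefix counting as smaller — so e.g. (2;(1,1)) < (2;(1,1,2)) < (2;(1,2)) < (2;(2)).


Primitive collections (15):

  {1,2}:  v_{1} + v_{2} = 0  →  sig = (2;())
  {6,8}:  v_{6} + v_{8} = 0  →  sig = (2;())
  {0,6}:  v_{0} + v_{6} = v_{7}  →  sig = (2;(1))
  {4,9}:  v_{4} + v_{9} = v_{0}  →  sig = (2;(1))
  {7,8}:  v_{7} + v_{8} = v_{0}  →  sig = (2;(1))
  {3,10}:  v_{3} + v_{10} = v_{2} + v_{8}  →  sig = (2;(1,1))
  {1,10}:  v_{1} + v_{10} = v_{0} + v_{4} + v_{5}  →  sig = (2;(1,1,1))
  {6,10}:  v_{6} + v_{10} = v_{2} + v_{4} + v_{5} + v_{7}  →  sig = (2;(1,1,1,1))
  {6,9}:  v_{6} + v_{9} = v_{3} + v_{5} + 2·v_{7}  →  sig = (2;(1,1,2))
  {8,9}:  v_{8} + v_{9} = 2·v_{0} + v_{3} + v_{5}  →  sig = (2;(1,1,2))
  {9,10}:  v_{9} + v_{10} = 2·v_{0} + v_{2} + v_{5}  →  sig = (2;(1,1,2))
  {3,4,5,7}:  v_{3} + v_{4} + v_{5} + v_{7} = 0  →  sig = (4;())
  {0,2,4,5}:  v_{0} + v_{2} + v_{4} + v_{5} = v_{10}  →  sig = (4;(1))
  {0,3,4,5}:  v_{0} + v_{3} + v_{4} + v_{5} = v_{8}  →  sig = (4;(1))
  {0,3,5,7}:  v_{0} + v_{3} + v_{5} + v_{7} = v_{9}  →  sig = (4;(1))

Hence PRS(X_Σ) =
[(2;()), (2;()), (2;(1)), (2;(1)), (2;(1)), (2;(1,1)), (2;(1,1,1)), (2;(1,1,1,1)), (2;(1,1,2)), (2;(1,1,2)), (2;(1,1,2)), (4;()), (4;(1)), (4;(1)), (4;(1))]


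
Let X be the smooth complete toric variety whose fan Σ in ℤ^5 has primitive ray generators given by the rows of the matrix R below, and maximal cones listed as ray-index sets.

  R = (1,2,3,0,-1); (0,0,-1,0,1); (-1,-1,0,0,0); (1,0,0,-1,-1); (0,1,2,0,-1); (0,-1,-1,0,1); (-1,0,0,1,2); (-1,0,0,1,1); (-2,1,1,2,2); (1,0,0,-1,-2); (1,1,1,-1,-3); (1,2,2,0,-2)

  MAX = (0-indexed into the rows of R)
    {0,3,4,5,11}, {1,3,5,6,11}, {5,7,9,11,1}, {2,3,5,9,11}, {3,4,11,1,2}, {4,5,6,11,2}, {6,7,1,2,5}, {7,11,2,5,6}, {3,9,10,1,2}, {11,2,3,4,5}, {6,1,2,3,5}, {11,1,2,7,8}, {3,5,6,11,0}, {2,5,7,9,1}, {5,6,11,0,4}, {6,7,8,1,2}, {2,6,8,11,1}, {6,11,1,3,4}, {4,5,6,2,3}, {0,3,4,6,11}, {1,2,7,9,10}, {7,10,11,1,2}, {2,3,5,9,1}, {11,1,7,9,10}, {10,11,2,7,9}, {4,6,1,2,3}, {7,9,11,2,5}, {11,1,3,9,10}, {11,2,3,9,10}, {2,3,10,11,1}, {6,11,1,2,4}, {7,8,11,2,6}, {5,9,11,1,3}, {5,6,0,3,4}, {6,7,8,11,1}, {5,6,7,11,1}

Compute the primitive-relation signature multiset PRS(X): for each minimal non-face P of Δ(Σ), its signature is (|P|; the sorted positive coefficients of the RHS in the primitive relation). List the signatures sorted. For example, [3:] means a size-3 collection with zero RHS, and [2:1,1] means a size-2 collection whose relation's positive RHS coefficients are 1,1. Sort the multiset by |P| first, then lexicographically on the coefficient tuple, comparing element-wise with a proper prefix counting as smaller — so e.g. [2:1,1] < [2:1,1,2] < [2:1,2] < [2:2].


Δ(Σ) — 12 vertices, 24 min non-faces:

  P = {3,7}:  v_{3} + v_{7} = 0  →  sig = [2:]
  P = {6,9}:  v_{6} + v_{9} = 0  →  sig = [2:]
  P = {5,10}:  v_{5} + v_{10} = v_{9}  →  sig = [2:1]
  P = {5,8}:  v_{5} + v_{8} = v_{6} + v_{7}  →  sig = [2:1,1]
  P = {0,10}:  v_{0} + v_{10} = v_{3} + v_{4} + v_{11}  →  sig = [2:1,1,1]
  P = {4,7}:  v_{4} + v_{7} = v_{2} + v_{6} + v_{11}  →  sig = [2:1,1,1]
  P = {4,9}:  v_{4} + v_{9} = v_{2} + v_{3} + v_{11}  →  sig = [2:1,1,1]
  P = {6,10}:  v_{6} + v_{10} = v_{1} + v_{2} + v_{11}  →  sig = [2:1,1,1]
  P = {0,7}:  v_{0} + v_{7} = v_{4} + v_{5} + v_{6} + v_{11}  →  sig = [2:1,1,1,1]
  P = {0,9}:  v_{0} + v_{9} = v_{3} + v_{4} + v_{5} + v_{11}  →  sig = [2:1,1,1,1]
  P = {3,8}:  v_{3} + v_{8} = v_{1} + v_{2} + v_{6} + v_{11}  →  sig = [2:1,1,1,1]
  P = {8,9}:  v_{8} + v_{9} = v_{1} + v_{2} + v_{7} + v_{11}  →  sig = [2:1,1,1,1]
  P = {0,8}:  v_{0} + v_{8} = v_{4} + 2·v_{6} + v_{11}  →  sig = [2:1,1,2]
  P = {4,10}:  v_{4} + v_{10} = v_{1} + 2·v_{2} + v_{3} + 2·v_{11}  →  sig = [2:1,1,2,2]
  P = {0,2}:  v_{0} + v_{2} = 2·v_{4} + v_{5}  →  sig = [2:1,2]
  P = {0,1}:  v_{0} + v_{1} = 2·v_{3} + 2·v_{6} + v_{11}  →  sig = [2:1,2,2]
  P = {4,8}:  v_{4} + v_{8} = v_{1} + 2·v_{2} + 2·v_{6} + 2·v_{11}  →  sig = [2:1,2,2,2]
  P = {8,10}:  v_{8} + v_{10} = 2·v_{1} + 2·v_{2} + v_{7} + 2·v_{11}  →  sig = [2:1,2,2,2]
  P = {1,4,5}:  v_{1} + v_{4} + v_{5} = v_{3} + v_{6}  →  sig = [3:1,1]
  P = {1,2,5,11}:  v_{1} + v_{2} + v_{5} + v_{11} = 0  →  sig = [4:]
  P = {1,2,9,11}:  v_{1} + v_{2} + v_{9} + v_{11} = v_{10}  →  sig = [4:1]
  P = {2,3,6,11}:  v_{2} + v_{3} + v_{6} + v_{11} = v_{4}  →  sig = [4:1]
  P = {1,2,6,7,11}:  v_{1} + v_{2} + v_{6} + v_{7} + v_{11} = v_{8}  →  sig = [5:1]
  P = {3,4,5,6,11}:  v_{3} + v_{4} + v_{5} + v_{6} + v_{11} = v_{0}  →  sig = [5:1]

so the primitive-relation signature multiset is
    |P|=2: 18 collections, coeffs (), (), (1), (1,1), (1,1,1), (1,1,1), (1,1,1), (1,1,1), (1,1,1,1), (1,1,1,1), (1,1,1,1), (1,1,1,1), (1,1,2), (1,1,2,2), (1,2), (1,2,2), (1,2,2,2), (1,2,2,2)
    |P|=3: 1 collection, coeffs (1,1)
    |P|=4: 3 collections, coeffs (), (1), (1)
    |P|=5: 2 collections, coeffs (1), (1)


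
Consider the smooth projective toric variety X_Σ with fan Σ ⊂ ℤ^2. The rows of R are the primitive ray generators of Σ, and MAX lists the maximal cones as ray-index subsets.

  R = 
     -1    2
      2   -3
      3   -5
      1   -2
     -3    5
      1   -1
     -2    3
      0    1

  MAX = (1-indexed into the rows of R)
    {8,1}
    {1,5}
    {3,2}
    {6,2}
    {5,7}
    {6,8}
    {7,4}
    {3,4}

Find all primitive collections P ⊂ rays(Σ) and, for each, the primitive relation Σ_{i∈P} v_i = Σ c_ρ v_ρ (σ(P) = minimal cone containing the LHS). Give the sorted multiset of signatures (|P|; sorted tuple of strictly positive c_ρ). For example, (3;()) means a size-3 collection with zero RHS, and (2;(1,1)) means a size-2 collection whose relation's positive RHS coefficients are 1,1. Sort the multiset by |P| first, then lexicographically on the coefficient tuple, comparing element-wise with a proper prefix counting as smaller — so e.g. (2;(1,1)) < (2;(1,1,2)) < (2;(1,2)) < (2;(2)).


20 collections generate NE(X_Σ); each relation:

  {1,4}:  v_{1} + v_{4} = 0  →  sig = (2;())
  {2,7}:  v_{2} + v_{7} = 0  →  sig = (2;())
  {3,5}:  v_{3} + v_{5} = 0  →  sig = (2;())
  {1,2}:  v_{1} + v_{2} = v_{6}  →  sig = (2;(1))
  {1,3}:  v_{1} + v_{3} = v_{2}  →  sig = (2;(1))
  {1,6}:  v_{1} + v_{6} = v_{8}  →  sig = (2;(1))
  {1,7}:  v_{1} + v_{7} = v_{5}  →  sig = (2;(1))
  {2,4}:  v_{2} + v_{4} = v_{3}  →  sig = (2;(1))
  {2,5}:  v_{2} + v_{5} = v_{1}  →  sig = (2;(1))
  {3,7}:  v_{3} + v_{7} = v_{4}  →  sig = (2;(1))
  {4,5}:  v_{4} + v_{5} = v_{7}  →  sig = (2;(1))
  {4,6}:  v_{4} + v_{6} = v_{2}  →  sig = (2;(1))
  {4,8}:  v_{4} + v_{8} = v_{6}  →  sig = (2;(1))
  {6,7}:  v_{6} + v_{7} = v_{1}  →  sig = (2;(1))
  {3,8}:  v_{3} + v_{8} = v_{2} + v_{6}  →  sig = (2;(1,1))
  {2,8}:  v_{2} + v_{8} = 2·v_{6}  →  sig = (2;(2))
  {3,6}:  v_{3} + v_{6} = 2·v_{2}  →  sig = (2;(2))
  {5,6}:  v_{5} + v_{6} = 2·v_{1}  →  sig = (2;(2))
  {7,8}:  v_{7} + v_{8} = 2·v_{1}  →  sig = (2;(2))
  {5,8}:  v_{5} + v_{8} = 3·v_{1}  →  sig = (2;(3))

so the primitive-relation signature multiset is
    (2;())
    (2;())
    (2;())
    (2;(1))
    (2;(1))
    (2;(1))
    (2;(1))
    (2;(1))
    (2;(1))
    (2;(1))
    (2;(1))
    (2;(1))
    (2;(1))
    (2;(1))
    (2;(1,1))
    (2;(2))
    (2;(2))
    (2;(2))
    (2;(2))
    (2;(3))


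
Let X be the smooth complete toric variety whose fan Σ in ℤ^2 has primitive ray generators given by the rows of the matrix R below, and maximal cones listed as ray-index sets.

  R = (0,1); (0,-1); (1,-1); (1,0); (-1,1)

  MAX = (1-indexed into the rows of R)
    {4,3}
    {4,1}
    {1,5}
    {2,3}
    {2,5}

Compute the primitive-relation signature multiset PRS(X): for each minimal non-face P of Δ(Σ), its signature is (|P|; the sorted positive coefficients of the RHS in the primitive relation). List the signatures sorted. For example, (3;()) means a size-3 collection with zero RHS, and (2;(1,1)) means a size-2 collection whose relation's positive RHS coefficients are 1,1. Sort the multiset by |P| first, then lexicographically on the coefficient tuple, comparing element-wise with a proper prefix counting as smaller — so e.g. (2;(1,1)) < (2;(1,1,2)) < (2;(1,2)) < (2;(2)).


Minimal non-faces — 5 found among 5 rays, 5 max cones:

  {1,2}:  v_{1} + v_{2} = 0  →  sig = (2;())
  {3,5}:  v_{3} + v_{5} = 0  →  sig = (2;())
  {1,3}:  v_{1} + v_{3} = v_{4}  →  sig = (2;(1))
  {2,4}:  v_{2} + v_{4} = v_{3}  →  sig = (2;(1))
  {4,5}:  v_{4} + v_{5} = v_{1}  →  sig = (2;(1))

Sorted signature multiset PRS(X):
{ (2;()) ×2,  (2;(1)) ×3 }


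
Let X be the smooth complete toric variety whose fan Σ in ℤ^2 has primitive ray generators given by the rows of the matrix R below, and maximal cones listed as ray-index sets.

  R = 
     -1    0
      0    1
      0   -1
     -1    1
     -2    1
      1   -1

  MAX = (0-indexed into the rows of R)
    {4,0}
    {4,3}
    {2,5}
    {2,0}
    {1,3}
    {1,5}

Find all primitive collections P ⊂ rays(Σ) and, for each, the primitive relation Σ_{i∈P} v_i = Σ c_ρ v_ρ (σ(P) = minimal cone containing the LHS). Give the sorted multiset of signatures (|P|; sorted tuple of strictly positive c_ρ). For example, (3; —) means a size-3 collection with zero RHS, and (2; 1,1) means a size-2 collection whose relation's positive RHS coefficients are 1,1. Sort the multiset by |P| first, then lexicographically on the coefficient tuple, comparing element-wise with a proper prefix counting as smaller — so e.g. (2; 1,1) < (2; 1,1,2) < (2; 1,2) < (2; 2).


Minimal non-faces — 9 found among 6 rays, 6 max cones:

  P = {1,2}:  v_{1} + v_{2} = 0  ⇒ sig = (2; —)
  P = {3,5}:  v_{3} + v_{5} = 0  ⇒ sig = (2; —)
  P = {0,1}:  v_{0} + v_{1} = v_{3}  ⇒ sig = (2; 1)
  P = {0,3}:  v_{0} + v_{3} = v_{4}  ⇒ sig = (2; 1)
  P = {0,5}:  v_{0} + v_{5} = v_{2}  ⇒ sig = (2; 1)
  P = {2,3}:  v_{2} + v_{3} = v_{0}  ⇒ sig = (2; 1)
  P = {4,5}:  v_{4} + v_{5} = v_{0}  ⇒ sig = (2; 1)
  P = {1,4}:  v_{1} + v_{4} = 2·v_{3}  ⇒ sig = (2; 2)
  P = {2,4}:  v_{2} + v_{4} = 2·v_{0}  ⇒ sig = (2; 2)

Sorted signature multiset PRS(X):
{ (2; —) ×2,  (2; 1) ×5,  (2; 2) ×2 }


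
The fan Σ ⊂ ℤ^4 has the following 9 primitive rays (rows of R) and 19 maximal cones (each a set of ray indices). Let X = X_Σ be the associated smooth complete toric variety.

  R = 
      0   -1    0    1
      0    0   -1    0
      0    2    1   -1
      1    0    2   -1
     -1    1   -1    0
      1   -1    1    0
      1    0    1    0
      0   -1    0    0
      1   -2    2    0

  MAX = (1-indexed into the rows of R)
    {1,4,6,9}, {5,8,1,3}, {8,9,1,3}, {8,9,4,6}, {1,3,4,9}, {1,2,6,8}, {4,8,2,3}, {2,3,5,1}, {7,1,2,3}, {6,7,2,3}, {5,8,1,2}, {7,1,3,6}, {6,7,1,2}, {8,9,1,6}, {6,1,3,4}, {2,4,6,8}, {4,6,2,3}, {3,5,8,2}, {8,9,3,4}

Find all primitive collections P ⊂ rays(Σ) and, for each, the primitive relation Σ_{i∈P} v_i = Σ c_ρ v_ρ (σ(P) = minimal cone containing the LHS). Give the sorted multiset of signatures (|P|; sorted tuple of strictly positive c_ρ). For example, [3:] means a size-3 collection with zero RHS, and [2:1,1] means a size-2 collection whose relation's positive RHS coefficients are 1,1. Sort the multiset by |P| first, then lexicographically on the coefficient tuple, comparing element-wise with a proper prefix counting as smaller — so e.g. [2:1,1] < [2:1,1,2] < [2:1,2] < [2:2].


Primitive collections (14):

  • {5,6}:  v_{5} + v_{6} = 0  ⟹  sig = [2:]
  • {7,8}:  v_{7} + v_{8} = v_{6}  ⟹  sig = [2:1]
  • {2,9}:  v_{2} + v_{9} = v_{6} + v_{8}  ⟹  sig = [2:1,1]
  • {4,5}:  v_{4} + v_{5} = v_{3} + v_{8}  ⟹  sig = [2:1,1]
  • {5,7}:  v_{5} + v_{7} = v_{1} + v_{2} + v_{3}  ⟹  sig = [2:1,1,1]
  • {7,9}:  v_{7} + v_{9} = v_{1} + v_{4} + v_{6}  ⟹  sig = [2:1,1,1]
  • {5,9}:  v_{5} + v_{9} = v_{1} + v_{3} + 2·v_{8}  ⟹  sig = [2:1,1,2]
  • {4,7}:  v_{4} + v_{7} = v_{3} + 2·v_{6}  ⟹  sig = [2:1,2]
  • {1,2,4}:  v_{1} + v_{2} + v_{4} = v_{6}  ⟹  sig = [3:1]
  • {1,4,8}:  v_{1} + v_{4} + v_{8} = v_{9}  ⟹  sig = [3:1]
  • {3,6,8}:  v_{3} + v_{6} + v_{8} = v_{4}  ⟹  sig = [3:1]
  • {3,6,9}:  v_{3} + v_{6} + v_{9} = v_{1} + 2·v_{4}  ⟹  sig = [3:1,2]
  • {1,2,3,8}:  v_{1} + v_{2} + v_{3} + v_{8} = 0  ⟹  sig = [4:]
  • {1,2,3,6}:  v_{1} + v_{2} + v_{3} + v_{6} = v_{7}  ⟹  sig = [4:1]

Hence PRS(X_Σ) =
    |P|=2: 8 collections, coeffs (), (1), (1,1), (1,1), (1,1,1), (1,1,1), (1,1,2), (1,2)
    |P|=3: 4 collections, coeffs (1), (1), (1), (1,2)
    |P|=4: 2 collections, coeffs (), (1)


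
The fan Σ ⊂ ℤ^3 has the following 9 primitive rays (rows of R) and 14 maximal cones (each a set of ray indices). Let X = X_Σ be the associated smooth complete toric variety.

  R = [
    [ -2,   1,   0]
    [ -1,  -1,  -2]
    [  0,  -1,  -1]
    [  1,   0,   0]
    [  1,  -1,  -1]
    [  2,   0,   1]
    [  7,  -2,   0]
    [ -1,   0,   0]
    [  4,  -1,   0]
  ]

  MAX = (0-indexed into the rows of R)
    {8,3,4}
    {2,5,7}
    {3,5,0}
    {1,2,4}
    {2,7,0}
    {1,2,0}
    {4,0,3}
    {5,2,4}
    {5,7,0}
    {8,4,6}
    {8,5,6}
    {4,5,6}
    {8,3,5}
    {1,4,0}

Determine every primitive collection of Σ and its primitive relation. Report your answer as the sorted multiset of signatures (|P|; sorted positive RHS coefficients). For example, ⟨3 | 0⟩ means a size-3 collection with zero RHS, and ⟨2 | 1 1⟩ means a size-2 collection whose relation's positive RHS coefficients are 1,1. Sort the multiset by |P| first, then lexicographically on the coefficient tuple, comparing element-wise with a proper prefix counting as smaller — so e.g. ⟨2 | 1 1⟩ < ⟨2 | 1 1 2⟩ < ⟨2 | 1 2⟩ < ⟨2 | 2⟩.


Σ has 20 primitive collections:

  • {3,7}:  v_{3} + v_{7} = 0 ; sig = ⟨2 | 0⟩
  • {1,5}:  v_{1} + v_{5} = v_{4} ; sig = ⟨2 | 1⟩
  • {2,3}:  v_{2} + v_{3} = v_{4} ; sig = ⟨2 | 1⟩
  • {4,7}:  v_{4} + v_{7} = v_{2} ; sig = ⟨2 | 1⟩
  • {0,6}:  v_{0} + v_{6} = v_{3} + v_{8} ; sig = ⟨2 | 1 1⟩
  • {7,8}:  v_{7} + v_{8} = v_{4} + v_{5} ; sig = ⟨2 | 1 1⟩
  • {1,3}:  v_{1} + v_{3} = v_{0} + 2·v_{4} ; sig = ⟨2 | 1 2⟩
  • {1,6}:  v_{1} + v_{6} = 2·v_{4} + v_{8} ; sig = ⟨2 | 1 2⟩
  • {1,7}:  v_{1} + v_{7} = v_{0} + 2·v_{2} ; sig = ⟨2 | 1 2⟩
  • {1,8}:  v_{1} + v_{8} = v_{3} + 2·v_{4} ; sig = ⟨2 | 1 2⟩
  • {2,8}:  v_{2} + v_{8} = 2·v_{4} + v_{5} ; sig = ⟨2 | 1 2⟩
  • {0,8}:  v_{0} + v_{8} = 2·v_{3} ; sig = ⟨2 | 2⟩
  • {3,6}:  v_{3} + v_{6} = 2·v_{8} ; sig = ⟨2 | 2⟩
  • {6,7}:  v_{6} + v_{7} = 2·v_{4} + 2·v_{5} ; sig = ⟨2 | 2 2⟩
  • {2,6}:  v_{2} + v_{6} = 3·v_{4} + 2·v_{5} ; sig = ⟨2 | 2 3⟩
  • {0,2,5}:  v_{0} + v_{2} + v_{5} = 0 ; sig = ⟨3 | 0⟩
  • {0,2,4}:  v_{0} + v_{2} + v_{4} = v_{1} ; sig = ⟨3 | 1⟩
  • {0,4,5}:  v_{0} + v_{4} + v_{5} = v_{3} ; sig = ⟨3 | 1⟩
  • {3,4,5}:  v_{3} + v_{4} + v_{5} = v_{8} ; sig = ⟨3 | 1⟩
  • {4,5,8}:  v_{4} + v_{5} + v_{8} = v_{6} ; sig = ⟨3 | 1⟩

so the primitive-relation signature multiset is
[⟨2 | 0⟩, ⟨2 | 1⟩, ⟨2 | 1⟩, ⟨2 | 1⟩, ⟨2 | 1 1⟩, ⟨2 | 1 1⟩, ⟨2 | 1 2⟩, ⟨2 | 1 2⟩, ⟨2 | 1 2⟩, ⟨2 | 1 2⟩, ⟨2 | 1 2⟩, ⟨2 | 2⟩, ⟨2 | 2⟩, ⟨2 | 2 2⟩, ⟨2 | 2 3⟩, ⟨3 | 0⟩, ⟨3 | 1⟩, ⟨3 | 1⟩, ⟨3 | 1⟩, ⟨3 | 1⟩]


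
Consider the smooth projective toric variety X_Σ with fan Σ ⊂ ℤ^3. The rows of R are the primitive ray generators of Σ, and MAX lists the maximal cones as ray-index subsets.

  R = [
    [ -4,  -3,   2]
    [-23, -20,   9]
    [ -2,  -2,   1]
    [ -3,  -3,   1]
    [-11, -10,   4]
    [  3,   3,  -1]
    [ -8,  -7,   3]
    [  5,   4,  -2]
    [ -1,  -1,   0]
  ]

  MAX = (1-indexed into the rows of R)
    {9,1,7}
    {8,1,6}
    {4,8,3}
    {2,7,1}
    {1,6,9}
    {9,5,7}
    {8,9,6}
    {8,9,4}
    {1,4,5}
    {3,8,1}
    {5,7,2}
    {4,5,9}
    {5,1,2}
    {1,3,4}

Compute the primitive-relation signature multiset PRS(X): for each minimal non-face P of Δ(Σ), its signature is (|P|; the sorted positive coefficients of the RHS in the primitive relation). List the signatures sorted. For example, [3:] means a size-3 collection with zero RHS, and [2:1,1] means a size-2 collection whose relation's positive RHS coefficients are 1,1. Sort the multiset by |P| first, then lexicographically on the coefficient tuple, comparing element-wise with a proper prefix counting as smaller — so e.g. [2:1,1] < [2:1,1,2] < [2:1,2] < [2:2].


Primitive collections (20):

  {4,6}:  v_{4} + v_{6} = 0 ; sig = [2:]
  {3,9}:  v_{3} + v_{9} = v_{4} ; sig = [2:1]
  {4,7}:  v_{4} + v_{7} = v_{5} ; sig = [2:1]
  {5,6}:  v_{5} + v_{6} = v_{7} ; sig = [2:1]
  {7,8}:  v_{7} + v_{8} = v_{4} ; sig = [2:1]
  {3,6}:  v_{3} + v_{6} = v_{1} + v_{8} ; sig = [2:1,1]
  {6,7}:  v_{6} + v_{7} = v_{1} + v_{9} ; sig = [2:1,1]
  {2,8}:  v_{2} + v_{8} = v_{1} + v_{4} + v_{5} ; sig = [2:1,1,1]
  {2,4}:  v_{2} + v_{4} = v_{1} + 2·v_{5} ; sig = [2:1,2]
  {2,6}:  v_{2} + v_{6} = v_{1} + 2·v_{7} ; sig = [2:1,2]
  {3,7}:  v_{3} + v_{7} = v_{1} + 2·v_{4} ; sig = [2:1,2]
  {2,3}:  v_{2} + v_{3} = 2·v_{1} + 2·v_{4} + v_{5} ; sig = [2:1,2,2]
  {3,5}:  v_{3} + v_{5} = v_{1} + 3·v_{4} ; sig = [2:1,3]
  {5,8}:  v_{5} + v_{8} = 2·v_{4} ; sig = [2:2]
  {2,9}:  v_{2} + v_{9} = 3·v_{7} ; sig = [2:3]
  {1,8,9}:  v_{1} + v_{8} + v_{9} = 0 ; sig = [3:]
  {1,4,8}:  v_{1} + v_{4} + v_{8} = v_{3} ; sig = [3:1]
  {1,4,9}:  v_{1} + v_{4} + v_{9} = v_{7} ; sig = [3:1]
  {1,5,7}:  v_{1} + v_{5} + v_{7} = v_{2} ; sig = [3:1]
  {1,5,9}:  v_{1} + v_{5} + v_{9} = 2·v_{7} ; sig = [3:2]

Signatures (|P|; sorted positive RHS coefficients), sorted:
[[2:], [2:1], [2:1], [2:1], [2:1], [2:1,1], [2:1,1], [2:1,1,1], [2:1,2], [2:1,2], [2:1,2], [2:1,2,2], [2:1,3], [2:2], [2:3], [3:], [3:1], [3:1], [3:1], [3:2]]


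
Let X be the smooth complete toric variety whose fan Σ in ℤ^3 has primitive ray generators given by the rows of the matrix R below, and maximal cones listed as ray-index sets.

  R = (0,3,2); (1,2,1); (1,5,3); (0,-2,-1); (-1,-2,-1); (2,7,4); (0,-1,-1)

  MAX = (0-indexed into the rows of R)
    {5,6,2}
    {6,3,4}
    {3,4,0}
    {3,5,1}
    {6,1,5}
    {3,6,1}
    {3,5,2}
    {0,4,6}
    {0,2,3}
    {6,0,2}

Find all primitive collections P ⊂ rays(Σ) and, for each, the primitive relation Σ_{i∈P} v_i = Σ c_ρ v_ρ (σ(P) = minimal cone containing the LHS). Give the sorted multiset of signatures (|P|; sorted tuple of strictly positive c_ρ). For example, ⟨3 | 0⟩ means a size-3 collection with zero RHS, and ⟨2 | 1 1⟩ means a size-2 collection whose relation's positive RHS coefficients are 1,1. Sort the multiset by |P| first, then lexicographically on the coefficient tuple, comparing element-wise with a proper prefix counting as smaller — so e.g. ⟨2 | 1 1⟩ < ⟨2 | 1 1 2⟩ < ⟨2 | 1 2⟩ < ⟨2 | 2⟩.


Δ(Σ) — 7 vertices, 9 min non-faces:

  P={1,4}:  v_{1} + v_{4} = 0 ; sig = ⟨2 | 0⟩
  P={0,1}:  v_{0} + v_{1} = v_{2} ; sig = ⟨2 | 1⟩
  P={1,2}:  v_{1} + v_{2} = v_{5} ; sig = ⟨2 | 1⟩
  P={2,4}:  v_{2} + v_{4} = v_{0} ; sig = ⟨2 | 1⟩
  P={4,5}:  v_{4} + v_{5} = v_{2} ; sig = ⟨2 | 1⟩
  P={0,5}:  v_{0} + v_{5} = 2·v_{2} ; sig = ⟨2 | 2⟩
  P={0,3,6}:  v_{0} + v_{3} + v_{6} = 0 ; sig = ⟨3 | 0⟩
  P={2,3,6}:  v_{2} + v_{3} + v_{6} = v_{1} ; sig = ⟨3 | 1⟩
  P={3,5,6}:  v_{3} + v_{5} + v_{6} = 2·v_{1} ; sig = ⟨3 | 2⟩

so the primitive-relation signature multiset is
{ ⟨2 | 0⟩,  ⟨2 | 1⟩ ×4,  ⟨2 | 2⟩,  ⟨3 | 0⟩,  ⟨3 | 1⟩,  ⟨3 | 2⟩ }


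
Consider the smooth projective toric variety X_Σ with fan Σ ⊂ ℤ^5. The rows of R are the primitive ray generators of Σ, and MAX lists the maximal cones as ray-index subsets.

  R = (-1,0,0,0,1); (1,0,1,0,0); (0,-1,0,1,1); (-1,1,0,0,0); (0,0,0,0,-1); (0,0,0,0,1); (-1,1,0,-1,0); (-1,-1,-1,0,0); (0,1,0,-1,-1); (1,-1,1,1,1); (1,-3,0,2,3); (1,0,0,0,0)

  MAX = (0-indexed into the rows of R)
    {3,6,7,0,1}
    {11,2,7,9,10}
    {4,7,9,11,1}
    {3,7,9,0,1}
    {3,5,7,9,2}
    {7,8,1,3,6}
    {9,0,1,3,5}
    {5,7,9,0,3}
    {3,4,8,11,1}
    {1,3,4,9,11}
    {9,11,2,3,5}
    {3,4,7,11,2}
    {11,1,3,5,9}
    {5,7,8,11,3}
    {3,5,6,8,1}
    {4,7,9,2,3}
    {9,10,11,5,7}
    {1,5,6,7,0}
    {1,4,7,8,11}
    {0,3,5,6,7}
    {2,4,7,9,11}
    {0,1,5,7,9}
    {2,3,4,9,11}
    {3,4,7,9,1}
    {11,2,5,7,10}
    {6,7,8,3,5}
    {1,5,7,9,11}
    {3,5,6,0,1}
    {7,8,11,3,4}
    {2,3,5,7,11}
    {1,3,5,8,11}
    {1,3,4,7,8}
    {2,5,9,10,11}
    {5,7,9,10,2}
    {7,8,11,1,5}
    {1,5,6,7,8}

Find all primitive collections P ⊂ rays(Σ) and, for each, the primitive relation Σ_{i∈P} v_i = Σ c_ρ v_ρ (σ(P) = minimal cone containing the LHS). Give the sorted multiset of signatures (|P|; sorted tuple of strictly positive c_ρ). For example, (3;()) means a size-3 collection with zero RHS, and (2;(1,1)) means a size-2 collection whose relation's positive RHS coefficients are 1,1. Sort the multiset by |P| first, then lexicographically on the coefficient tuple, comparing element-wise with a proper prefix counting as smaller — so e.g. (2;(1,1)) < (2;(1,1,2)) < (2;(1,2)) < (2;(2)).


Primitive collections (22):

  {2,8}:  v_{2} + v_{8} = 0  ⇒ sig = (2;())
  {4,5}:  v_{4} + v_{5} = 0  ⇒ sig = (2;())
  {0,8}:  v_{0} + v_{8} = v_{6}  ⇒ sig = (2;(1))
  {0,11}:  v_{0} + v_{11} = v_{5}  ⇒ sig = (2;(1))
  {1,2}:  v_{1} + v_{2} = v_{9}  ⇒ sig = (2;(1))
  {2,6}:  v_{2} + v_{6} = v_{0}  ⇒ sig = (2;(1))
  {8,9}:  v_{8} + v_{9} = v_{1}  ⇒ sig = (2;(1))
  {6,9}:  v_{6} + v_{9} = v_{0} + v_{1}  ⇒ sig = (2;(1,1))
  {6,11}:  v_{6} + v_{11} = v_{5} + v_{8}  ⇒ sig = (2;(1,1))
  {0,4}:  v_{0} + v_{4} = v_{1} + v_{3} + v_{7}  ⇒ sig = (2;(1,1,1))
  {0,2}:  v_{0} + v_{2} = v_{3} + v_{5} + v_{7} + v_{9}  ⇒ sig = (2;(1,1,1,1))
  {4,6}:  v_{4} + v_{6} = v_{1} + v_{3} + v_{7} + v_{8}  ⇒ sig = (2;(1,1,1,1))
  {4,10}:  v_{4} + v_{10} = v_{2} + v_{7} + v_{9} + v_{11}  ⇒ sig = (2;(1,1,1,1))
  {8,10}:  v_{8} + v_{10} = v_{5} + v_{7} + v_{9} + v_{11}  ⇒ sig = (2;(1,1,1,1))
  {0,10}:  v_{0} + v_{10} = v_{2} + 2·v_{5} + v_{7} + v_{9}  ⇒ sig = (2;(1,1,1,2))
  {1,10}:  v_{1} + v_{10} = v_{5} + v_{7} + 2·v_{9} + v_{11}  ⇒ sig = (2;(1,1,1,2))
  {6,10}:  v_{6} + v_{10} = 2·v_{5} + v_{7} + v_{9}  ⇒ sig = (2;(1,1,2))
  {3,10}:  v_{3} + v_{10} = 2·v_{2} + v_{5}  ⇒ sig = (2;(1,2))
  {1,3,7,11}:  v_{1} + v_{3} + v_{7} + v_{11} = 0  ⇒ sig = (4;())
  {1,3,5,7}:  v_{1} + v_{3} + v_{5} + v_{7} = v_{0}  ⇒ sig = (4;(1))
  {3,7,9,11}:  v_{3} + v_{7} + v_{9} + v_{11} = v_{2}  ⇒ sig = (4;(1))
  {2,5,7,9,11}:  v_{2} + v_{5} + v_{7} + v_{9} + v_{11} = v_{10}  ⇒ sig = (5;(1))

so the primitive-relation signature multiset is
    (2;())
    (2;())
    (2;(1))
    (2;(1))
    (2;(1))
    (2;(1))
    (2;(1))
    (2;(1,1))
    (2;(1,1))
    (2;(1,1,1))
    (2;(1,1,1,1))
    (2;(1,1,1,1))
    (2;(1,1,1,1))
    (2;(1,1,1,1))
    (2;(1,1,1,2))
    (2;(1,1,1,2))
    (2;(1,1,2))
    (2;(1,2))
    (4;())
    (4;(1))
    (4;(1))
    (5;(1))


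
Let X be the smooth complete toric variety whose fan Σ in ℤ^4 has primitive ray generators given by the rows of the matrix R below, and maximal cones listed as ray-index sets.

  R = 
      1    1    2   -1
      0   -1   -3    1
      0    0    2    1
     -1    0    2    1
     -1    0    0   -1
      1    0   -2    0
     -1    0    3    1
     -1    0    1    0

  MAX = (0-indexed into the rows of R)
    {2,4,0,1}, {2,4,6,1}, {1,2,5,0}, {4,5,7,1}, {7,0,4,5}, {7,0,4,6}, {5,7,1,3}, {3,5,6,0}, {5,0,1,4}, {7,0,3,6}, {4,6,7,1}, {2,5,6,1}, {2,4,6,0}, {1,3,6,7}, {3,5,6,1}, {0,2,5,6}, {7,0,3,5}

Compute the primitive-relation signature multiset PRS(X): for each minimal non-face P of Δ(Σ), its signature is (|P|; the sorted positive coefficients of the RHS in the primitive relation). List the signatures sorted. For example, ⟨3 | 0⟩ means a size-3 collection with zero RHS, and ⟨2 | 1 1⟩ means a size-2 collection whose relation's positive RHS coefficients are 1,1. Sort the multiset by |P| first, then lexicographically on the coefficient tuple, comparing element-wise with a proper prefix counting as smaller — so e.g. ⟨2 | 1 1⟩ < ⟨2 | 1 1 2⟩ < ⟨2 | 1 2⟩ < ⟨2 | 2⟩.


9 minimal non-faces of Δ(Σ) (on 8 rays):

  • {2,7}:  v_{2} + v_{7} = v_{6} ; sig = ⟨2 | 1⟩
  • {2,3}:  v_{2} + v_{3} = v_{5} + 2·v_{6} ; sig = ⟨2 | 1 2⟩
  • {3,4}:  v_{3} + v_{4} = 2·v_{7} ; sig = ⟨2 | 2⟩
  • {0,1,7}:  v_{0} + v_{1} + v_{7} = 0 ; sig = ⟨3 | 0⟩
  • {2,4,5}:  v_{2} + v_{4} + v_{5} = 0 ; sig = ⟨3 | 0⟩
  • {0,1,6}:  v_{0} + v_{1} + v_{6} = v_{2} ; sig = ⟨3 | 1⟩
  • {4,5,6}:  v_{4} + v_{5} + v_{6} = v_{7} ; sig = ⟨3 | 1⟩
  • {5,6,7}:  v_{5} + v_{6} + v_{7} = v_{3} ; sig = ⟨3 | 1⟩
  • {0,1,3}:  v_{0} + v_{1} + v_{3} = v_{5} + v_{6} ; sig = ⟨3 | 1 1⟩

so the primitive-relation signature multiset is
[⟨2 | 1⟩, ⟨2 | 1 2⟩, ⟨2 | 2⟩, ⟨3 | 0⟩, ⟨3 | 0⟩, ⟨3 | 1⟩, ⟨3 | 1⟩, ⟨3 | 1⟩, ⟨3 | 1 1⟩]


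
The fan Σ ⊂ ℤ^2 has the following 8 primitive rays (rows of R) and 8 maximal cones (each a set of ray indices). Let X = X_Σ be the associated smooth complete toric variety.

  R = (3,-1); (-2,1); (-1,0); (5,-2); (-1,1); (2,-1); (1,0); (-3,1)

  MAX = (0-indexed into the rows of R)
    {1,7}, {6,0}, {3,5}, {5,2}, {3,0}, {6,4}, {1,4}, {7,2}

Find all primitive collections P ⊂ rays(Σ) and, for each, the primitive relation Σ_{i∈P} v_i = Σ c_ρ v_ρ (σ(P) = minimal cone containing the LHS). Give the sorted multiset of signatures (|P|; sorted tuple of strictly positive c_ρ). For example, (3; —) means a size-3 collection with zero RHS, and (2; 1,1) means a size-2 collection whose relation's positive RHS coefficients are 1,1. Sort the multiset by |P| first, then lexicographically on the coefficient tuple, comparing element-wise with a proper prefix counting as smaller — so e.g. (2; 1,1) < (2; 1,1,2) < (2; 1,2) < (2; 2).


Primitive collections (20):

  P={0,7}:  v_{0} + v_{7} = 0  ⟹  sig = (2; —)
  P={1,5}:  v_{1} + v_{5} = 0  ⟹  sig = (2; —)
  P={2,6}:  v_{2} + v_{6} = 0  ⟹  sig = (2; —)
  P={0,1}:  v_{0} + v_{1} = v_{6}  ⟹  sig = (2; 1)
  P={0,2}:  v_{0} + v_{2} = v_{5}  ⟹  sig = (2; 1)
  P={0,5}:  v_{0} + v_{5} = v_{3}  ⟹  sig = (2; 1)
  P={1,2}:  v_{1} + v_{2} = v_{7}  ⟹  sig = (2; 1)
  P={1,3}:  v_{1} + v_{3} = v_{0}  ⟹  sig = (2; 1)
  P={1,6}:  v_{1} + v_{6} = v_{4}  ⟹  sig = (2; 1)
  P={2,4}:  v_{2} + v_{4} = v_{1}  ⟹  sig = (2; 1)
  P={3,7}:  v_{3} + v_{7} = v_{5}  ⟹  sig = (2; 1)
  P={4,5}:  v_{4} + v_{5} = v_{6}  ⟹  sig = (2; 1)
  P={5,6}:  v_{5} + v_{6} = v_{0}  ⟹  sig = (2; 1)
  P={5,7}:  v_{5} + v_{7} = v_{2}  ⟹  sig = (2; 1)
  P={6,7}:  v_{6} + v_{7} = v_{1}  ⟹  sig = (2; 1)
  P={3,4}:  v_{3} + v_{4} = v_{0} + v_{6}  ⟹  sig = (2; 1,1)
  P={0,4}:  v_{0} + v_{4} = 2·v_{6}  ⟹  sig = (2; 2)
  P={2,3}:  v_{2} + v_{3} = 2·v_{5}  ⟹  sig = (2; 2)
  P={3,6}:  v_{3} + v_{6} = 2·v_{0}  ⟹  sig = (2; 2)
  P={4,7}:  v_{4} + v_{7} = 2·v_{1}  ⟹  sig = (2; 2)

Sorted signature multiset PRS(X):
    |P|=2: 20 collections, coeffs (), (), (), (1), (1), (1), (1), (1), (1), (1), (1), (1), (1), (1), (1), (1,1), (2), (2), (2), (2)


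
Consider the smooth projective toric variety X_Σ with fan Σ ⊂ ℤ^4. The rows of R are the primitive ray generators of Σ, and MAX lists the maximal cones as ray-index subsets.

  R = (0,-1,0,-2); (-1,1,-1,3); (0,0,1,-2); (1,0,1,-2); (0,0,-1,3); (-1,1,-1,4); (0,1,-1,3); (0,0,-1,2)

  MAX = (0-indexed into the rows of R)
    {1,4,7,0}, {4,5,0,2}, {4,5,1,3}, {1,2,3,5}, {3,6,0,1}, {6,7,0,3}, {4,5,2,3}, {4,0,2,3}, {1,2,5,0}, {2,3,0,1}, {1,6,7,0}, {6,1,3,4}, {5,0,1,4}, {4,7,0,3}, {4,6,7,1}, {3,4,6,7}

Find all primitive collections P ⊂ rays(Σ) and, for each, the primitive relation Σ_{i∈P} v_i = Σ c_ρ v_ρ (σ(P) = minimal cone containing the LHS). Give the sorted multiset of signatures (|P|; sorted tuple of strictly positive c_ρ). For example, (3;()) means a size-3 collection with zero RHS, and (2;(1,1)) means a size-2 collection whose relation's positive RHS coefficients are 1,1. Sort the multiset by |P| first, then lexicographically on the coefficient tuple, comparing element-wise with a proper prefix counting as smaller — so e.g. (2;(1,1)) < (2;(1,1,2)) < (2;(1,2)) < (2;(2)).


Δ(Σ) — 8 vertices, 9 min non-faces:

  P={2,7}:  v_{2} + v_{7} = 0  ⟹  sig = (2;())
  P={2,6}:  v_{2} + v_{6} = v_{1} + v_{3}  ⟹  sig = (2;(1,1))
  P={5,7}:  v_{5} + v_{7} = v_{1} + v_{4}  ⟹  sig = (2;(1,1))
  P={5,6}:  v_{5} + v_{6} = 2·v_{1} + v_{3} + v_{4}  ⟹  sig = (2;(1,1,2))
  P={0,3,5}:  v_{0} + v_{3} + v_{5} = 0  ⟹  sig = (3;())
  P={1,2,4}:  v_{1} + v_{2} + v_{4} = v_{5}  ⟹  sig = (3;(1))
  P={1,3,7}:  v_{1} + v_{3} + v_{7} = v_{6}  ⟹  sig = (3;(1))
  P={0,4,6}:  v_{0} + v_{4} + v_{6} = 2·v_{7}  ⟹  sig = (3;(2))
  P={0,1,3,4}:  v_{0} + v_{1} + v_{3} + v_{4} = v_{7}  ⟹  sig = (4;(1))

so the primitive-relation signature multiset is
    |P|=2: 4 collections, coeffs (), (1,1), (1,1), (1,1,2)
    |P|=3: 4 collections, coeffs (), (1), (1), (2)
    |P|=4: 1 collection, coeffs (1)


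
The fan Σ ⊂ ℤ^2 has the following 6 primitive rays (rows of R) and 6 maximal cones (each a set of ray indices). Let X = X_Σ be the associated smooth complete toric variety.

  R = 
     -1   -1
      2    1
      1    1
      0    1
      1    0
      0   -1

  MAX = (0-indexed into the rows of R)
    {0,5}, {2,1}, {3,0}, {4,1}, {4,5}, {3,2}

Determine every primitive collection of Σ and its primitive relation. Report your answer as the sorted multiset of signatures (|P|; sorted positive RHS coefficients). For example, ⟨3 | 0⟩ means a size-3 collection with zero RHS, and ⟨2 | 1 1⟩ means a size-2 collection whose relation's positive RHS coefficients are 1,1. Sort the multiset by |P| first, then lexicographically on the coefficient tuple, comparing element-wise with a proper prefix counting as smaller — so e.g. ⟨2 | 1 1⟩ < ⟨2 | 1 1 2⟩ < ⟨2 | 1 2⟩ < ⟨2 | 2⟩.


Δ(Σ) — 6 vertices, 9 min non-faces:

  P = {0,2}:  v_{0} + v_{2} = 0 — sig = ⟨2 | 0⟩
  P = {3,5}:  v_{3} + v_{5} = 0 — sig = ⟨2 | 0⟩
  P = {0,1}:  v_{0} + v_{1} = v_{4} — sig = ⟨2 | 1⟩
  P = {0,4}:  v_{0} + v_{4} = v_{5} — sig = ⟨2 | 1⟩
  P = {2,4}:  v_{2} + v_{4} = v_{1} — sig = ⟨2 | 1⟩
  P = {2,5}:  v_{2} + v_{5} = v_{4} — sig = ⟨2 | 1⟩
  P = {3,4}:  v_{3} + v_{4} = v_{2} — sig = ⟨2 | 1⟩
  P = {1,3}:  v_{1} + v_{3} = 2·v_{2} — sig = ⟨2 | 2⟩
  P = {1,5}:  v_{1} + v_{5} = 2·v_{4} — sig = ⟨2 | 2⟩

so the primitive-relation signature multiset is
[⟨2 | 0⟩, ⟨2 | 0⟩, ⟨2 | 1⟩, ⟨2 | 1⟩, ⟨2 | 1⟩, ⟨2 | 1⟩, ⟨2 | 1⟩, ⟨2 | 2⟩, ⟨2 | 2⟩]


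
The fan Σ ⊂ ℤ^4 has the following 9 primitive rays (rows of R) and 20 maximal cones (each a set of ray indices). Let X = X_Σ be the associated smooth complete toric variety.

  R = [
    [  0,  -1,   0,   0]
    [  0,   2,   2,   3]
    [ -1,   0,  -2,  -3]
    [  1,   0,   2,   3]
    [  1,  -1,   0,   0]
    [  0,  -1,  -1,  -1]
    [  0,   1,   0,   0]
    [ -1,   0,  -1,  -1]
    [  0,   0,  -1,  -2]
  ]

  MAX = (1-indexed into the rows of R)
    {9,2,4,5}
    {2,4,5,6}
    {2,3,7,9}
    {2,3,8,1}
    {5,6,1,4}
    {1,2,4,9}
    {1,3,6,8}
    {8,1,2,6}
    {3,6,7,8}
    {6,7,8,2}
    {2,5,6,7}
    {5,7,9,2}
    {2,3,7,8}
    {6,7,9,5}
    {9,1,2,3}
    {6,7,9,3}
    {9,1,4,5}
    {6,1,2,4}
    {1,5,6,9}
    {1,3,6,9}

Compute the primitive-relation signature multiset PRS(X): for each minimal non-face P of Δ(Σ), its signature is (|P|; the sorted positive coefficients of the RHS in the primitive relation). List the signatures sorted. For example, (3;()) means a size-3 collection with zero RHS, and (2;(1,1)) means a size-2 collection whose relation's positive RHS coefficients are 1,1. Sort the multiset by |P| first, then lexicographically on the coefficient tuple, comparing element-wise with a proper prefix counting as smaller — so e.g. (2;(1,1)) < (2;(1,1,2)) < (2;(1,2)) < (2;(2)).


Σ has 11 primitive collections:

  P={1,7}:  v_{1} + v_{7} = 0  so sig = (2;())
  P={3,4}:  v_{3} + v_{4} = 0  so sig = (2;())
  P={5,8}:  v_{5} + v_{8} = v_{6}  so sig = (2;(1))
  P={8,9}:  v_{8} + v_{9} = v_{3}  so sig = (2;(1))
  P={3,5}:  v_{3} + v_{5} = v_{6} + v_{9}  so sig = (2;(1,1))
  P={4,7}:  v_{4} + v_{7} = v_{2} + v_{5}  so sig = (2;(1,1))
  P={4,8}:  v_{4} + v_{8} = v_{1} + v_{2} + v_{6}  so sig = (2;(1,1,1))
  P={1,2,5}:  v_{1} + v_{2} + v_{5} = v_{4}  so sig = (3;(1))
  P={2,6,9}:  v_{2} + v_{6} + v_{9} = v_{7}  so sig = (3;(1))
  P={4,6,9}:  v_{4} + v_{6} + v_{9} = v_{5}  so sig = (3;(1))
  P={2,3,6}:  v_{2} + v_{3} + v_{6} = v_{7} + v_{8}  so sig = (3;(1,1))

so the primitive-relation signature multiset is
    (2;())
    (2;())
    (2;(1))
    (2;(1))
    (2;(1,1))
    (2;(1,1))
    (2;(1,1,1))
    (3;(1))
    (3;(1))
    (3;(1))
    (3;(1,1))


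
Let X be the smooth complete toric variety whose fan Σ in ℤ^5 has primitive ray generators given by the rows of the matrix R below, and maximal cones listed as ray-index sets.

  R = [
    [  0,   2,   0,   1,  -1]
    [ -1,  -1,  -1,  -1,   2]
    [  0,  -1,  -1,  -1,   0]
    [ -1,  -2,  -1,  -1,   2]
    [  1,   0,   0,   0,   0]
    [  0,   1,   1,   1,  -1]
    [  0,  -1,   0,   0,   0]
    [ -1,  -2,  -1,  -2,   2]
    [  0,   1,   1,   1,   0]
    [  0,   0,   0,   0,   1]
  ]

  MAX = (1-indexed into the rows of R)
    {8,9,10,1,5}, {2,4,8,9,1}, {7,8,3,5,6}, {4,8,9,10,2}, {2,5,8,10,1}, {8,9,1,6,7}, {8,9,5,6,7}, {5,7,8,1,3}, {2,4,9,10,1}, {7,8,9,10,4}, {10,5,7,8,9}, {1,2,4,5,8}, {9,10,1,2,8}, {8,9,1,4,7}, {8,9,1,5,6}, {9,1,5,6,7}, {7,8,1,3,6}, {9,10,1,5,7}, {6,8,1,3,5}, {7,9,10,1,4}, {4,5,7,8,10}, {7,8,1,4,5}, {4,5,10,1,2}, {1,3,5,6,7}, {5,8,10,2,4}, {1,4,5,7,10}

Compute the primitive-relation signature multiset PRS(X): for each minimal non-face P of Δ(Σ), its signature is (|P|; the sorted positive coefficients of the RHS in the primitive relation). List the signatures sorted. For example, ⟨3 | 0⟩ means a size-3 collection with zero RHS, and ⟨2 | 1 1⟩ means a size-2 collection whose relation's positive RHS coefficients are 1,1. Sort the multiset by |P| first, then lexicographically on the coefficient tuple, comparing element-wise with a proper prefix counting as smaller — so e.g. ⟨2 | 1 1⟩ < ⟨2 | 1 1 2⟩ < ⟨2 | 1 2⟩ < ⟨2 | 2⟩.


Minimal non-faces — 14 found among 10 rays, 26 max cones:

  • {3,9}:  v_{3} + v_{9} = 0 ; sig = ⟨2 | 0⟩
  • {2,7}:  v_{2} + v_{7} = v_{4} ; sig = ⟨2 | 1⟩
  • {6,10}:  v_{6} + v_{10} = v_{9} ; sig = ⟨2 | 1⟩
  • {2,6}:  v_{2} + v_{6} = v_{1} + v_{7} + v_{8} + v_{9} ; sig = ⟨2 | 1 1 1 1⟩
  • {3,10}:  v_{3} + v_{10} = v_{1} + v_{5} + v_{7} + v_{8} ; sig = ⟨2 | 1 1 1 1⟩
  • {4,6}:  v_{4} + v_{6} = v_{1} + 2·v_{7} + v_{8} + v_{9} ; sig = ⟨2 | 1 1 1 2⟩
  • {2,3}:  v_{2} + v_{3} = 2·v_{1} + v_{5} + 2·v_{7} + 2·v_{8} ; sig = ⟨2 | 1 2 2 2⟩
  • {3,4}:  v_{3} + v_{4} = 2·v_{1} + v_{5} + 3·v_{7} + 2·v_{8} ; sig = ⟨2 | 1 2 2 3⟩
  • {4,5,9}:  v_{4} + v_{5} + v_{9} = v_{7} + 2·v_{10} ; sig = ⟨3 | 1 2⟩
  • {2,5,9}:  v_{2} + v_{5} + v_{9} = 2·v_{10} ; sig = ⟨3 | 2⟩
  • {1,7,8,10}:  v_{1} + v_{7} + v_{8} + v_{10} = v_{2} ; sig = ⟨4 | 1⟩
  • {1,4,8,10}:  v_{1} + v_{4} + v_{8} + v_{10} = 2·v_{2} ; sig = ⟨4 | 2⟩
  • {1,5,6,7,8}:  v_{1} + v_{5} + v_{6} + v_{7} + v_{8} = 0 ; sig = ⟨5 | 0⟩
  • {1,5,7,8,9}:  v_{1} + v_{5} + v_{7} + v_{8} + v_{9} = v_{10} ; sig = ⟨5 | 1⟩

so the primitive-relation signature multiset is
    |P|=2: 8 collections, coeffs (), (1), (1), (1,1,1,1), (1,1,1,1), (1,1,1,2), (1,2,2,2), (1,2,2,3)
    |P|=3: 2 collections, coeffs (1,2), (2)
    |P|=4: 2 collections, coeffs (1), (2)
    |P|=5: 2 collections, coeffs (), (1)


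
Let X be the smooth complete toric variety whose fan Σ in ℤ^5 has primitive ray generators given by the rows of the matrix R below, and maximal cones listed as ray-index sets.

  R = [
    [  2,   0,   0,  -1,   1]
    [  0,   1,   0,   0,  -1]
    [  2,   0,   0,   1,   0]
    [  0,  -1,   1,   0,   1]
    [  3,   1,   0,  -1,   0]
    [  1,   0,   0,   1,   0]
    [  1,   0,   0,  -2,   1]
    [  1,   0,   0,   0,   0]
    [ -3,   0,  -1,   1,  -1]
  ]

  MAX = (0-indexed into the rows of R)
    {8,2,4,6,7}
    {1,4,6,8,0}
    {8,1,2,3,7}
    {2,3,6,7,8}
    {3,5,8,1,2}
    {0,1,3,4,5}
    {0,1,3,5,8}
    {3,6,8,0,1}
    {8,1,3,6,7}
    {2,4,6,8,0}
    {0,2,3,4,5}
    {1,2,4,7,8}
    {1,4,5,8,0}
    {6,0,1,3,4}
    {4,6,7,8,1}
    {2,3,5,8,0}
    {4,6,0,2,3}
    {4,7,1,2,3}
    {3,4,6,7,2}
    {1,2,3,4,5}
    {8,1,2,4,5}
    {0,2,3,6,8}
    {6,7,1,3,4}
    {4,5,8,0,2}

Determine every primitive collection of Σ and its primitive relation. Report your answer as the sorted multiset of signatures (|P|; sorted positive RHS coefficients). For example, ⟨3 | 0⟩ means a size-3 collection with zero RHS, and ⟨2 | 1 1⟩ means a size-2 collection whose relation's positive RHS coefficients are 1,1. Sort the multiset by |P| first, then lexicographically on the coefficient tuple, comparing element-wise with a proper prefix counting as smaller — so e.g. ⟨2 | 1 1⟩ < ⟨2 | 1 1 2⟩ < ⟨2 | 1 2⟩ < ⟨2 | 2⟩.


6 minimal non-faces of Δ(Σ) (on 9 rays):

  P = {5,6}:  v_{5} + v_{6} = v_{0}  →  sig = ⟨2 | 1⟩
  P = {5,7}:  v_{5} + v_{7} = v_{2}  →  sig = ⟨2 | 1⟩
  P = {0,7}:  v_{0} + v_{7} = v_{2} + v_{6}  →  sig = ⟨2 | 1 1⟩
  P = {3,4,8}:  v_{3} + v_{4} + v_{8} = 0  →  sig = ⟨3 | 0⟩
  P = {1,2,6}:  v_{1} + v_{2} + v_{6} = v_{4}  →  sig = ⟨3 | 1⟩
  P = {0,1,2}:  v_{0} + v_{1} + v_{2} = v_{4} + v_{5}  →  sig = ⟨3 | 1 1⟩

so the primitive-relation signature multiset is
    |P|=2: 3 collections, coeffs (1), (1), (1,1)
    |P|=3: 3 collections, coeffs (), (1), (1,1)
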